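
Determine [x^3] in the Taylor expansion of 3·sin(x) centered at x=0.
Expand to order 3: 3·sin(x) = -x^3/2 + 3·x + O(x^4).
The coefficient of x^3 is -1/2.

Final answer: -1/2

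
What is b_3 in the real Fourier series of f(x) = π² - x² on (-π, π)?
b_3 = (1/π) ∫_{-π}^{π} f(x)·sin(3x) dx.
Evaluate the integral (use parity and integration by parts as needed): b_3 = 0.

Final answer: 0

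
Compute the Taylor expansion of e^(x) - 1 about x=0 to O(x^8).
x^7/5040 + x^6/720 + x^5/120 + x^4/24 + x^3/6 + x^2/2 + x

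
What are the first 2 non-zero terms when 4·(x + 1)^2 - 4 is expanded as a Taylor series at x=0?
4·x^2 + 8·x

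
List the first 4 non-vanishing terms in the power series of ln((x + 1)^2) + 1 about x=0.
2·x^3/3 - x^2 + 2·x + 1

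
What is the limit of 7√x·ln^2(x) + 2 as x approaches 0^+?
The product is a 0·∞ indeterminate form at x → 0⁺.
Rewrite the product as 7·ln^2(x) / x^(-1/2) and apply L'Hôpital, or use the standard hierarchy x^(-1/2) ≫ |ln x|^2 as x → 0⁺.
The indeterminate product → 0, so the limit = 2.

Final answer: 2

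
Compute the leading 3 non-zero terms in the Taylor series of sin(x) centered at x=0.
x^5/120 - x^3/6 + x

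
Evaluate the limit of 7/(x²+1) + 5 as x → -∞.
Evaluate the dominant behaviour as x → -∞; each term tends to a finite value or vanishes.
Limit = 5.

Final answer: 5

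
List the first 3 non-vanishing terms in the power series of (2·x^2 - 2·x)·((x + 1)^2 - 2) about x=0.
2·x^3 - 6·x^2 + 2·x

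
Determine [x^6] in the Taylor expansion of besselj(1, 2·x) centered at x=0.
Expand to order 6: besselj(1, 2·x) = x^5/12 - x^3/2 + x + O(x^7).
The coefficient of x^6 is 0.

Final answer: 0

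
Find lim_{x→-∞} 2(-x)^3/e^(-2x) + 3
The quotient is an ∞/∞ indeterminate form as x → -∞.
Compare growth rates of the dominant terms (exponentials ≫ polynomials ≫ logarithms), or apply L'Hôpital's rule; the quotient → 0.
Adding the constant: 0 + 3 = 3. Limit = 3.

Final answer: 3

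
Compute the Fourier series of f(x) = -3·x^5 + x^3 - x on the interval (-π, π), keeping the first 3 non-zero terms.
(-734 - 6·π^4 + 122·π^2)·sin(x) + (-16·π^2 + 25 + 3·π^4)·sin(2·x) + (-2·π^4 - 110/27 + 46·π^2/9)·sin(3·x)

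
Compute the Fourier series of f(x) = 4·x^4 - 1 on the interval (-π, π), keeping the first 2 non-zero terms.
(192 - 32·π^2)·cos(x) - 1 + 4·π^4/5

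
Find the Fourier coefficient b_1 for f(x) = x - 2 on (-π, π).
b_1 = (1/π) ∫_{-π}^{π} f(x)·sin(1x) dx.
Evaluate the integral (use parity and integration by parts as needed): b_1 = 2.

Final answer: 2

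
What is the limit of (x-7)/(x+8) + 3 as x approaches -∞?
Evaluate the dominant behaviour as x → -∞; each term tends to a finite value or vanishes.
Limit = 4.

Final answer: 4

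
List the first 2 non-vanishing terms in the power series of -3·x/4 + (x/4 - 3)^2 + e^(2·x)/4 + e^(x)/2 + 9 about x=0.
75/4 - 5·x/4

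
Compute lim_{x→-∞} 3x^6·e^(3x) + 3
The product is a 0·∞ indeterminate form at x → -∞.
Rewrite the product as 3x^6 / e^(-3x) (an ∞/∞ form) and apply L'Hôpital, or use the standard hierarchy e^(3|x|) ≫ |x^6| as x → -∞.
The indeterminate product → 0, so the limit = 3.

Final answer: 3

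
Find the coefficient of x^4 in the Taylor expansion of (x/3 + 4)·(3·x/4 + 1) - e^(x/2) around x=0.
Expand to order 4: (x/3 + 4)·(3·x/4 + 1) - e^(x/2) = -x^4/384 - x^3/48 + x^2/8 + 17·x/6 + 3 + O(x^5).
The coefficient of x^4 is -1/384.

Final answer: -1/384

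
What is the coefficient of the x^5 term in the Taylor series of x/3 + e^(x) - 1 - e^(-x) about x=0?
Expand to order 5: x/3 + e^(x) - 1 - e^(-x) = x^5/60 + x^3/3 + 7·x/3 - 1 + O(x^6).
The coefficient of x^5 is 1/60.

Final answer: 1/60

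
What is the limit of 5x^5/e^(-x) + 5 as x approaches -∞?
The quotient is an ∞/∞ indeterminate form as x → -∞.
Compare growth rates of the dominant terms (exponentials ≫ polynomials ≫ logarithms), or apply L'Hôpital's rule; the quotient → 0.
Adding the constant: 0 + 5 = 5. Limit = 5.

Final answer: 5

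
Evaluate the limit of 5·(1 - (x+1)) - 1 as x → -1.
Direct substitution at x = -1 gives 4.

Final answer: 4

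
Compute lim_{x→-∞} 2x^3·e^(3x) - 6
The product is a 0·∞ indeterminate form at x → -∞.
Rewrite the product as 2x^3 / e^(-3x) (an ∞/∞ form) and apply L'Hôpital, or use the standard hierarchy e^(3|x|) ≫ |x^3| as x → -∞.
The indeterminate product → 0, so the limit = -6.

Final answer: -6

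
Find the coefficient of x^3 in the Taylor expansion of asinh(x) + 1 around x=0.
Expand to order 3: asinh(x) + 1 = -x^3/6 + x + 1 + O(x^4).
The coefficient of x^3 is -1/6.

Final answer: -1/6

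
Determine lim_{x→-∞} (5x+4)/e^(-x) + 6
The quotient is an ∞/∞ indeterminate form as x → -∞.
Compare growth rates of the dominant terms (exponentials ≫ polynomials ≫ logarithms), or apply L'Hôpital's rule; the quotient → 0.
Adding the constant: 0 + 6 = 6. Limit = 6.

Final answer: 6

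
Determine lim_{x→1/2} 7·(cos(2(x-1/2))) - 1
Direct substitution at x = 1/2 gives 6.

Final answer: 6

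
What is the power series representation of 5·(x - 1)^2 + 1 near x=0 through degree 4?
5·x^2 - 10·x + 6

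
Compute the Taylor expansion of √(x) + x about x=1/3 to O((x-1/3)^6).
1/3 + √(3)/3 + (√(3)/2 + 1)·(x - 1/3) - 3·√(3)·(x - 1/3)^2/8 + 9·√(3)·(x - 1/3)^3/16 - 135·√(3)·(x - 1/3)^4/128 + 567·√(3)·(x - 1/3)^5/256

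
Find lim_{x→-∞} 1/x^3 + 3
Evaluate the dominant behaviour as x → -∞; each term tends to a finite value or vanishes.
Limit = 3.

Final answer: 3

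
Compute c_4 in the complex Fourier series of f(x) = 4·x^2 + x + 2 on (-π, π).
Compute the real Fourier coefficients first: a_4 = 1, b_4 = -1/2.
Then c_4 = (a_4 − i·b_4)/2 = 1/2 + i/4.

Final answer: 1/2 + i/4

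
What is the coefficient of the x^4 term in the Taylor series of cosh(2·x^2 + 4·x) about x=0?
Expand to order 4: cosh(2·x^2 + 4·x) = 38·x^4/3 + 8·x^3 + 8·x^2 + 1 + O(x^5).
The coefficient of x^4 is 38/3.

Final answer: 38/3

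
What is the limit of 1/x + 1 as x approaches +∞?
Evaluate the dominant behaviour as x → +∞; each term tends to a finite value or vanishes.
Limit = 1.

Final answer: 1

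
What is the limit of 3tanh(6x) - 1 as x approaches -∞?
Evaluate the dominant behaviour as x → -∞; each term tends to a finite value or vanishes.
Limit = -4.

Final answer: -4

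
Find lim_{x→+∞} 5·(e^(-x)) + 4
Evaluate the dominant behaviour as x → +∞; each term tends to a finite value or vanishes.
Limit = 4.

Final answer: 4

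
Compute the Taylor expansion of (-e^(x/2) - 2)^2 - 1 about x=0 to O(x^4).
x^3/4 + x^2 + 3·x + 8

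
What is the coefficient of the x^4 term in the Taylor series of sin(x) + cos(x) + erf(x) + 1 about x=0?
Expand to order 4: sin(x) + cos(x) + erf(x) + 1 = x^4/24 + x^3·(-2/(3·√(π)) - 1/6) - x^2/2 + x·(1 + 2/√(π)) + 2 + O(x^5).
The coefficient of x^4 is 1/24.

Final answer: 1/24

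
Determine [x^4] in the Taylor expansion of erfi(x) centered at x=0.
Expand to order 4: erfi(x) = 2·x^3/(3·√(π)) + 2·x/√(π) + O(x^5).
The coefficient of x^4 is 0.

Final answer: 0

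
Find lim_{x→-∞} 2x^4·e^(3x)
This is a 0·∞ indeterminate form at x → -∞.
Rewrite the product as 2x^4 / e^(-3x) (an ∞/∞ form) and apply L'Hôpital, or use the standard hierarchy e^(3|x|) ≫ |x^4| as x → -∞.
The indeterminate product → 0, so the limit = 0.

Final answer: 0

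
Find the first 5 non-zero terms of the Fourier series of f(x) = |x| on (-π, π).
-4·cos(x)/π - 4·cos(3·x)/(9·π) - 4·cos(5·x)/(25·π) - 4·cos(7·x)/(49·π) + π/2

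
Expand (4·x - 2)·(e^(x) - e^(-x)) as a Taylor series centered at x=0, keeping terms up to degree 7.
-x^7/1260 + x^6/15 - x^5/30 + 4·x^4/3 - 2·x^3/3 + 8·x^2 - 4·x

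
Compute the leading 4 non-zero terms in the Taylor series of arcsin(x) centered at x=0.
5·x^7/112 + 3·x^5/40 + x^3/6 + x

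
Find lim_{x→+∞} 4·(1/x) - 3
Evaluate the dominant behaviour as x → +∞; each term tends to a finite value or vanishes.
Limit = -3.

Final answer: -3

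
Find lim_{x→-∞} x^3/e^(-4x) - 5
The quotient is an ∞/∞ indeterminate form as x → -∞.
Compare growth rates of the dominant terms (exponentials ≫ polynomials ≫ logarithms), or apply L'Hôpital's rule; the quotient → 0.
Adding the constant: 0 - 5 = -5. Limit = -5.

Final answer: -5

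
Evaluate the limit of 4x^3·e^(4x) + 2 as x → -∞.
The product is a 0·∞ indeterminate form at x → -∞.
Rewrite the product as 4x^3 / e^(-4x) (an ∞/∞ form) and apply L'Hôpital, or use the standard hierarchy e^(4|x|) ≫ |x^3| as x → -∞.
The indeterminate product → 0, so the limit = 2.

Final answer: 2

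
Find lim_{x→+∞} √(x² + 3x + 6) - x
This is an ∞ − ∞ indeterminate form.
Multiply and divide by the conjugate √(x²+3x + 6) + x; the x² terms cancel, leaving (3x + 6)/(√(x²+3x + 6)+x) → 3/2.
Limit = 3/2.

Final answer: 3/2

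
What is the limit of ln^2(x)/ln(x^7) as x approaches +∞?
This is an ∞/∞ indeterminate form as x → +∞.
Write ln(x^7) = 7·ln(x), reducing the quotient to ln(x)/7 → ∞.
Limit = ∞.

Final answer: ∞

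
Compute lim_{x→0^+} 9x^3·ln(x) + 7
The product is a 0·∞ indeterminate form at x → 0⁺.
Rewrite the product as 9·ln(x) / x^(-3) and apply L'Hôpital, or use the standard hierarchy x^(-3) ≫ |ln x| as x → 0⁺.
The indeterminate product → 0, so the limit = 7.

Final answer: 7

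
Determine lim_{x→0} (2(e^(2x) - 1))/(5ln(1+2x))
Both numerator and denominator → 0 as x → 0; this is a 0/0 indeterminate form.
Expand each to leading order near x = 0: numerator ~ 4·x, denominator ~ 10·x.
The limit of the ratio is 2/5.

Final answer: 2/5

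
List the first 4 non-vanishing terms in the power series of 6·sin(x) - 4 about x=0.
x^5/20 - x^3 + 6·x - 4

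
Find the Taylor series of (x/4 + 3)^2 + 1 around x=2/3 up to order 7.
397/36 + 19·(x - 2/3)/12 + (x - 2/3)^2/16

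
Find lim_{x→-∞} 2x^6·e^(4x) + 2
The product is a 0·∞ indeterminate form at x → -∞.
Rewrite the product as 2x^6 / e^(-4x) (an ∞/∞ form) and apply L'Hôpital, or use the standard hierarchy e^(4|x|) ≫ |x^6| as x → -∞.
The indeterminate product → 0, so the limit = 2.

Final answer: 2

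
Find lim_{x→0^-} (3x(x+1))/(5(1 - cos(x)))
Both numerator and denominator → 0 as x → 0^-; this is a 0/0 indeterminate form.
Expand each to leading order near x = 0: numerator ~ 3·x, denominator ~ 5·x^2/2.
The limit of the ratio is -∞.

Final answer: -∞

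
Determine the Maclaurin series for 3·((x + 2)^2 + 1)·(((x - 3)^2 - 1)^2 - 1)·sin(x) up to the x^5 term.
523·x^5/8 + 270·x^4 - 681·x^3/2 - 684·x^2 + 945·x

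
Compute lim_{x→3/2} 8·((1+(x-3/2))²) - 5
Direct substitution at x = 3/2 gives 3.

Final answer: 3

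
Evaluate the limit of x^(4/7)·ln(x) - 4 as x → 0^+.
The product is a 0·∞ indeterminate form at x → 0⁺.
Rewrite the product as ln(x) / x^(-4/7) and apply L'Hôpital, or use the standard hierarchy x^(-4/7) ≫ |ln x| as x → 0⁺.
The indeterminate product → 0, so the limit = -4.

Final answer: -4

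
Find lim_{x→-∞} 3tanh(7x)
Evaluate the dominant behaviour as x → -∞; each term tends to a finite value or vanishes.
Limit = -3.

Final answer: -3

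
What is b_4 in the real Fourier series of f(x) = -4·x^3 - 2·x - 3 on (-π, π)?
b_4 = (1/π) ∫_{-π}^{π} f(x)·sin(4x) dx.
Evaluate the integral (use parity and integration by parts as needed): b_4 = 1/4 + 2·π^2.

Final answer: 1/4 + 2·π^2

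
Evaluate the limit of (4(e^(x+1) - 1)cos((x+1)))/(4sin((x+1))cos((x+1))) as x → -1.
Both numerator and denominator → 0 as x → -1; this is a 0/0 indeterminate form.
Expand each to leading order near x = -1: numerator ~ 4·(x + 1), denominator ~ 4·(x + 1).
The limit of the ratio is 1.

Final answer: 1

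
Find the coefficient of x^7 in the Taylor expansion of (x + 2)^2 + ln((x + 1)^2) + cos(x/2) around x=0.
Expand to order 7: (x + 2)^2 + ln((x + 1)^2) + cos(x/2) = 2·x^7/7 - 15361·x^6/46080 + 2·x^5/5 - 191·x^4/384 + 2·x^3/3 - x^2/8 + 6·x + 5 + O(x^8).
The coefficient of x^7 is 2/7.

Final answer: 2/7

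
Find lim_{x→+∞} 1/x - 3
Evaluate the dominant behaviour as x → +∞; each term tends to a finite value or vanishes.
Limit = -3.

Final answer: -3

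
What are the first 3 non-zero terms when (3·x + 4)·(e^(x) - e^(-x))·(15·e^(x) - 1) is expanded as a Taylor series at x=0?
506·x^3/3 + 204·x^2 + 112·x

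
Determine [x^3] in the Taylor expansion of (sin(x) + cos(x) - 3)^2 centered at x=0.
Expand to order 3: (sin(x) + cos(x) - 3)^2 = -x^3/3 + 3·x^2 - 4·x + 4 + O(x^4).
The coefficient of x^3 is -1/3.

Final answer: -1/3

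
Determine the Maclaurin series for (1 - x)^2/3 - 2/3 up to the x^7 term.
x^2/3 - 2·x/3 - 1/3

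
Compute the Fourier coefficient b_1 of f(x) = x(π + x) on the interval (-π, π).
b_1 = (1/π) ∫_{-π}^{π} f(x)·sin(1x) dx.
Evaluate the integral (use parity and integration by parts as needed): b_1 = 2·π.

Final answer: 2·π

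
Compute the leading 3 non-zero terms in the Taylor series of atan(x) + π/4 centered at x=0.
-x^3/3 + x + π/4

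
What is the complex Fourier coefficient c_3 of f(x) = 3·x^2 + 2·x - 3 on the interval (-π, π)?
Compute the real Fourier coefficients first: a_3 = -4/3, b_3 = 4/3.
Then c_3 = (a_3 − i·b_3)/2 = -2/3 - 2·i/3.

Final answer: -2/3 - 2·i/3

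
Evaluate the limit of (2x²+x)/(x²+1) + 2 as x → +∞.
Evaluate the dominant behaviour as x → +∞; each term tends to a finite value or vanishes.
Limit = 4.

Final answer: 4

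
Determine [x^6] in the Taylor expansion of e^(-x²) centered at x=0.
Expand to order 6: e^(-x²) = -x^6/6 + x^4/2 - x^2 + 1 + O(x^7).
The coefficient of x^6 is -1/6.

Final answer: -1/6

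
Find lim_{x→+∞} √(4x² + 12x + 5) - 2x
As x → +∞: multiply by the conjugate to get (12x+5)/(√(4x²+12x+5)+2x); the denominator ~ 4x, so the limit is 12/4 = 3.
Limit = 3.

Final answer: 3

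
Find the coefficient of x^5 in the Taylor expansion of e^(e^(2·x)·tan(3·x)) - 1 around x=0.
Expand to order 5: e^(e^(2·x)·tan(3·x)) - 1 = 14357·x^5/40 + 923·x^4/8 + 75·x^3/2 + 21·x^2/2 + 3·x + O(x^6).
The coefficient of x^5 is 14357/40.

Final answer: 14357/40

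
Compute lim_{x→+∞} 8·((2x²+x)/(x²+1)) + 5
Evaluate the dominant behaviour as x → +∞; each term tends to a finite value or vanishes.
Limit = 21.

Final answer: 21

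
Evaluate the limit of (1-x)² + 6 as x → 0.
Direct substitution at x = 0 gives 7.

Final answer: 7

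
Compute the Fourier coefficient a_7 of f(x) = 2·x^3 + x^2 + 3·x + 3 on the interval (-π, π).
a_7 = (1/π) ∫_{-π}^{π} f(x)·cos(7x) dx.
Evaluate the integral (use parity and integration by parts as needed): a_7 = -4/49.

Final answer: -4/49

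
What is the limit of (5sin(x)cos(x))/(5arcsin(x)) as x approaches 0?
Both numerator and denominator → 0 as x → 0; this is a 0/0 indeterminate form.
Expand each to leading order near x = 0: numerator ~ 5·x, denominator ~ 5·x.
The limit of the ratio is 1.

Final answer: 1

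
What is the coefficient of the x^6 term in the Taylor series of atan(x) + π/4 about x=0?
Expand to order 6: atan(x) + π/4 = x^5/5 - x^3/3 + x + π/4 + O(x^7).
The coefficient of x^6 is 0.

Final answer: 0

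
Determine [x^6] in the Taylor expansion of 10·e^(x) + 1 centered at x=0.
Expand to order 6: 10·e^(x) + 1 = x^6/72 + x^5/12 + 5·x^4/12 + 5·x^3/3 + 5·x^2 + 10·x + 11 + O(x^7).
The coefficient of x^6 is 1/72.

Final answer: 1/72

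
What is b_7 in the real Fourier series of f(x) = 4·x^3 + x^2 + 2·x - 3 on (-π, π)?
b_7 = (1/π) ∫_{-π}^{π} f(x)·sin(7x) dx.
Evaluate the integral (use parity and integration by parts as needed): b_7 = 148/343 + 8·π^2/7.

Final answer: 148/343 + 8·π^2/7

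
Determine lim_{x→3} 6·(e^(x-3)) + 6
Direct substitution at x = 3 gives 12.

Final answer: 12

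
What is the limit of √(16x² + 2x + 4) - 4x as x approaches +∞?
As x → +∞: multiply by the conjugate to get (2x+4)/(√(16x²+2x+4)+4x); the denominator ~ 8x, so the limit is 2/8 = 1/4.
Limit = 1/4.

Final answer: 1/4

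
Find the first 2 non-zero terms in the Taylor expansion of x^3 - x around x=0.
x^3 - x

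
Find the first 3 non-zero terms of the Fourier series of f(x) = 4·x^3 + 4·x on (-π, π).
(-40 + 8·π^2)·sin(x) + (2 - 4·π^2)·sin(2·x) + (8/9 + 8·π^2/3)·sin(3·x)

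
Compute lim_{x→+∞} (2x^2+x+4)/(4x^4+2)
This is an ∞/∞ indeterminate form as x → +∞.
Divide numerator and denominator by x^4 and let the lower-order terms vanish; the numerator's degree 2 is below the denominator's degree 4, so the quotient → 0.
Limit = 0.

Final answer: 0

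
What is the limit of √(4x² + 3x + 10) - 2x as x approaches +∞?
As x → +∞: multiply by the conjugate to get (3x+10)/(√(4x²+3x+10)+2x); the denominator ~ 4x, so the limit is 3/4.
Limit = 3/4.

Final answer: 3/4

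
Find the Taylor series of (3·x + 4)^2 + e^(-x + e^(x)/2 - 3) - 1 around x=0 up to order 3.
-x^3·e^(-5/2)/16 + x^2·(3·e^(-5/2)/8 + 9) + x·(24 - e^(-5/2)/2) + e^(-5/2) + 15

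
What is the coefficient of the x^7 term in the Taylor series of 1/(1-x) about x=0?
Expand to order 7: 1/(1-x) = x^7 + x^6 + x^5 + x^4 + x^3 + x^2 + x + 1 + O(x^8).
The coefficient of x^7 is 1.

Final answer: 1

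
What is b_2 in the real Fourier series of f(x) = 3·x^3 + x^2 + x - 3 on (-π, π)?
b_2 = (1/π) ∫_{-π}^{π} f(x)·sin(2x) dx.
Evaluate the integral (use parity and integration by parts as needed): b_2 = 7/2 - 3·π^2.

Final answer: 7/2 - 3·π^2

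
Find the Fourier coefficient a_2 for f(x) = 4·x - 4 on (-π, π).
a_2 = (1/π) ∫_{-π}^{π} f(x)·cos(2x) dx.
Evaluate the integral (use parity and integration by parts as needed): a_2 = 0.

Final answer: 0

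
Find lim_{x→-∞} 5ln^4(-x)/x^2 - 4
The quotient is an ∞/∞ indeterminate form as x → -∞.
Compare growth rates of the dominant terms (exponentials ≫ polynomials ≫ logarithms), or apply L'Hôpital's rule; the quotient → 0.
Adding the constant: 0 - 4 = -4. Limit = -4.

Final answer: -4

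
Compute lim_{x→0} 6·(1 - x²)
Direct substitution at x = 0 gives 6.

Final answer: 6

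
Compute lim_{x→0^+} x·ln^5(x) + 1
The product is a 0·∞ indeterminate form at x → 0⁺.
Rewrite the product as ln^5(x) / x^(-1) and apply L'Hôpital, or use the standard hierarchy x^(-1) ≫ |ln x|^5 as x → 0⁺.
The indeterminate product → 0, so the limit = 1.

Final answer: 1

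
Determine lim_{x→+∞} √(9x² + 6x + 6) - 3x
As x → +∞: multiply by the conjugate to get (6x+6)/(√(9x²+6x+6)+3x); the denominator ~ 6x, so the limit is 6/6 = 1.
Limit = 1.

Final answer: 1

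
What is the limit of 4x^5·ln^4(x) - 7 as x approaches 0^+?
The product is a 0·∞ indeterminate form at x → 0⁺.
Rewrite the product as 4·ln^4(x) / x^(-5) and apply L'Hôpital, or use the standard hierarchy x^(-5) ≫ |ln x|^4 as x → 0⁺.
The indeterminate product → 0, so the limit = -7.

Final answer: -7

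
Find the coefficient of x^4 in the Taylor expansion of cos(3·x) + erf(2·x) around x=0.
Expand to order 4: cos(3·x) + erf(2·x) = 27·x^4/8 - 16·x^3/(3·√(π)) - 9·x^2/2 + 4·x/√(π) + 1 + O(x^5).
The coefficient of x^4 is 27/8.

Final answer: 27/8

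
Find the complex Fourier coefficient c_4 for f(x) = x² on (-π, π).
Compute the real Fourier coefficients first: a_4 = 1/4, b_4 = 0.
Then c_4 = (a_4 − i·b_4)/2 = 1/8.

Final answer: 1/8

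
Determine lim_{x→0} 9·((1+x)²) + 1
Direct substitution at x = 0 gives 10.

Final answer: 10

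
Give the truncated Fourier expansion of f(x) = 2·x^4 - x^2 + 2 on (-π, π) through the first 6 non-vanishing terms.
(100 - 16·π^2)·cos(x) + (-7 + 4·π^2)·cos(2·x) + (44/27 - 16·π^2/9)·cos(3·x) + (-5/8 + π^2)·cos(4·x) + (196/625 - 16·π^2/25)·cos(5·x) - π^2/3 + 2 + 2·π^4/5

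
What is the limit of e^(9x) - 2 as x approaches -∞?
Evaluate the dominant behaviour as x → -∞; each term tends to a finite value or vanishes.
Limit = -2.

Final answer: -2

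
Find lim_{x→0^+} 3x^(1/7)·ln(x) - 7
The product is a 0·∞ indeterminate form at x → 0⁺.
Rewrite the product as 3·ln(x) / x^(-1/7) and apply L'Hôpital, or use the standard hierarchy x^(-1/7) ≫ |ln x| as x → 0⁺.
The indeterminate product → 0, so the limit = -7.

Final answer: -7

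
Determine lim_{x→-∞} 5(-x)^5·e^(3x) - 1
The product is a 0·∞ indeterminate form at x → -∞.
Rewrite the product as 5(-x)^5 / e^(-3x) (an ∞/∞ form) and apply L'Hôpital, or use the standard hierarchy e^(3|x|) ≫ |(-x)^5| as x → -∞.
The indeterminate product → 0, so the limit = -1.

Final answer: -1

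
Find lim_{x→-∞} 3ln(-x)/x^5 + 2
The quotient is an ∞/∞ indeterminate form as x → -∞.
Compare growth rates of the dominant terms (exponentials ≫ polynomials ≫ logarithms), or apply L'Hôpital's rule; the quotient → 0.
Adding the constant: 0 + 2 = 2. Limit = 2.

Final answer: 2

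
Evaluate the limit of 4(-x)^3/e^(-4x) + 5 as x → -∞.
The quotient is an ∞/∞ indeterminate form as x → -∞.
Compare growth rates of the dominant terms (exponentials ≫ polynomials ≫ logarithms), or apply L'Hôpital's rule; the quotient → 0.
Adding the constant: 0 + 5 = 5. Limit = 5.

Final answer: 5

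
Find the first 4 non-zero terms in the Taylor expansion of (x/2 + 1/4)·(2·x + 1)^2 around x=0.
2·x^3 + 3·x^2 + 3·x/2 + 1/4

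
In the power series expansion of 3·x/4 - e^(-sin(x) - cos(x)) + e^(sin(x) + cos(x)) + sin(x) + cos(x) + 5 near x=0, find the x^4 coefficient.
Expand to order 4: 3·x/4 - e^(-sin(x) - cos(x)) + e^(sin(x) + cos(x)) + sin(x) + cos(x) + 5 = x^4·(-5·e/24 - 5·e^(-1)/24 + 1/24) + x^3·(-e/2 - 1/6 + e^(-1)/2) + x^2·(-1/2 - e^(-1)) + x·(e^(-1) + 7/4 + e) - e^(-1) + e + 6 + O(x^5).
The coefficient of x^4 is -5·e/24 - 5·e^(-1)/24 + 1/24.

Final answer: -5·e/24 - 5·e^(-1)/24 + 1/24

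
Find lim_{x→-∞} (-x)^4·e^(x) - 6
The product is a 0·∞ indeterminate form at x → -∞.
Rewrite the product as (-x)^4 / e^(-x) (an ∞/∞ form) and apply L'Hôpital, or use the standard hierarchy e^(|x|) ≫ |(-x)^4| as x → -∞.
The indeterminate product → 0, so the limit = -6.

Final answer: -6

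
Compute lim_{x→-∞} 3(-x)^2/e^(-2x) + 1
The quotient is an ∞/∞ indeterminate form as x → -∞.
Compare growth rates of the dominant terms (exponentials ≫ polynomials ≫ logarithms), or apply L'Hôpital's rule; the quotient → 0.
Adding the constant: 0 + 1 = 1. Limit = 1.

Final answer: 1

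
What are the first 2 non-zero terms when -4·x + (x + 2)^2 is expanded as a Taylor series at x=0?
x^2 + 4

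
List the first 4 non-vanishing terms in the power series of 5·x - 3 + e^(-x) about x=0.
-x^3/6 + x^2/2 + 4·x - 2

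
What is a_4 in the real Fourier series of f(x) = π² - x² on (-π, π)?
a_4 = (1/π) ∫_{-π}^{π} f(x)·cos(4x) dx.
Evaluate the integral (use parity and integration by parts as needed): a_4 = -1/4.

Final answer: -1/4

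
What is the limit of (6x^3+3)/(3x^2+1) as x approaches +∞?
This is an ∞/∞ indeterminate form as x → +∞.
Divide numerator and denominator by x^3 and let the lower-order terms vanish; the numerator's degree 3 exceeds the denominator's degree 2, so the quotient diverges.
Limit = ∞.

Final answer: ∞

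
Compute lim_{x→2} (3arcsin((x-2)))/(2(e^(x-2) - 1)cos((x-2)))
Both numerator and denominator → 0 as x → 2; this is a 0/0 indeterminate form.
Expand each to leading order near x = 2: numerator ~ 3·(x - 2), denominator ~ 2·(x - 2).
The limit of the ratio is 3/2.

Final answer: 3/2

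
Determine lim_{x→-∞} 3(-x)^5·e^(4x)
This is a 0·∞ indeterminate form at x → -∞.
Rewrite the product as 3(-x)^5 / e^(-4x) (an ∞/∞ form) and apply L'Hôpital, or use the standard hierarchy e^(4|x|) ≫ |(-x)^5| as x → -∞.
The indeterminate product → 0, so the limit = 0.

Final answer: 0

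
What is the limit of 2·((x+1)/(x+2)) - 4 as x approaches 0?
Direct substitution at x = 0 gives -3.

Final answer: -3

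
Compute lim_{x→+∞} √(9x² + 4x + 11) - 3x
As x → +∞: multiply by the conjugate to get (4x+11)/(√(9x²+4x+11)+3x); the denominator ~ 6x, so the limit is 4/6 = 2/3.
Limit = 2/3.

Final answer: 2/3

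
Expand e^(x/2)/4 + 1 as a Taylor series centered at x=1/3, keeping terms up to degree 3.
e^(1/6)/4 + 1 + e^(1/6)·(x - 1/3)/8 + e^(1/6)·(x - 1/3)^2/32 + e^(1/6)·(x - 1/3)^3/192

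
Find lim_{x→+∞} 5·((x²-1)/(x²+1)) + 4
Evaluate the dominant behaviour as x → +∞; each term tends to a finite value or vanishes.
Limit = 9.

Final answer: 9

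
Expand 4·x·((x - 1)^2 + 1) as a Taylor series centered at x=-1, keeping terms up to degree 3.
-20 + 36·(x + 1) - 20·(x + 1)^2 + 4·(x + 1)^3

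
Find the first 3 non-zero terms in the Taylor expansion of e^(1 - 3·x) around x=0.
9·e·x^2/2 - 3·e·x + e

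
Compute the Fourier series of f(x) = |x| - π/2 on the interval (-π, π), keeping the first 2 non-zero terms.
-4·cos(x)/π - 4·cos(3·x)/(9·π)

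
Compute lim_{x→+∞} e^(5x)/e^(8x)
This is an ∞/∞ indeterminate form as x → +∞.
Rewrite e^(5x)/e^(8x) = e^((5−8)x) = e^(-3x); the exponent coefficient is -3 < 0 so e^(-3x) → 0.
Limit = 0.

Final answer: 0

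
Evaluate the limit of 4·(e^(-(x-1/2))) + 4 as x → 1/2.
Direct substitution at x = 1/2 gives 8.

Final answer: 8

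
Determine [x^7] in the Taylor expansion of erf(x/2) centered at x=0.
Expand to order 7: erf(x/2) = -x^7/(2688·√(π)) + x^5/(160·√(π)) - x^3/(12·√(π)) + x/√(π) + O(x^8).
The coefficient of x^7 is -1/(2688·√(π)).

Final answer: -1/(2688·√(π))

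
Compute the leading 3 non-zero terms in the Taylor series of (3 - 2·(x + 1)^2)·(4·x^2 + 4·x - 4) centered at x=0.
-4·x^2 + 20·x - 4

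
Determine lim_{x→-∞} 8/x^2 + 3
Evaluate the dominant behaviour as x → -∞; each term tends to a finite value or vanishes.
Limit = 3.

Final answer: 3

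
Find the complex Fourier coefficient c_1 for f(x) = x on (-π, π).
Compute the real Fourier coefficients first: a_1 = 0, b_1 = 2.
Then c_1 = (a_1 − i·b_1)/2 = -i.

Final answer: -i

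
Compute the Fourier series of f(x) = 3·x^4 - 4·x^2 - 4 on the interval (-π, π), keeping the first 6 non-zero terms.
(160 - 24·π^2)·cos(x) + (-13 + 6·π^2)·cos(2·x) + (32/9 - 8·π^2/3)·cos(3·x) + (-25/16 + 3·π^2/2)·cos(4·x) + (544/625 - 24·π^2/25)·cos(5·x) - 4·π^2/3 - 4 + 3·π^4/5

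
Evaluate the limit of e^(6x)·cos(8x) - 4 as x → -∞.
Evaluate the dominant behaviour as x → -∞; each term tends to a finite value or vanishes.
Limit = -4.

Final answer: -4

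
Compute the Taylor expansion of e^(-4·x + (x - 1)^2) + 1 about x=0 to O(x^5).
145·e·x^4/2 - 42·e·x^3 + 19·e·x^2 - 6·e·x + 1 + e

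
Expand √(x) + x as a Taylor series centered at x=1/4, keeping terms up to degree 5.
3/4 + 2·(x - 1/4) - (x - 1/4)^2 + 2·(x - 1/4)^3 - 5·(x - 1/4)^4 + 14·(x - 1/4)^5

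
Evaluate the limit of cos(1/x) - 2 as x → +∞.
Evaluate the dominant behaviour as x → +∞; each term tends to a finite value or vanishes.
Limit = -1.

Final answer: -1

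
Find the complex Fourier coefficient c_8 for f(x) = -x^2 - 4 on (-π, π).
Compute the real Fourier coefficients first: a_8 = -1/16, b_8 = 0.
Then c_8 = (a_8 − i·b_8)/2 = -1/32.

Final answer: -1/32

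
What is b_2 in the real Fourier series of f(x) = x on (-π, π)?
b_2 = (1/π) ∫_{-π}^{π} f(x)·sin(2x) dx.
Evaluate the integral (use parity and integration by parts as needed): b_2 = -1.

Final answer: -1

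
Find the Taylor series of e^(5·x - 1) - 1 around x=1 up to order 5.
-1 + e^(4) + 5·e^(4)·(x - 1) + 25·e^(4)·(x - 1)^2/2 + 125·e^(4)·(x - 1)^3/6 + 625·e^(4)·(x - 1)^4/24 + 625·e^(4)·(x - 1)^5/24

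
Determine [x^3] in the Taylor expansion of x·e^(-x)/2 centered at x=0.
Expand to order 3: x·e^(-x)/2 = x^3/4 - x^2/2 + x/2 + O(x^4).
The coefficient of x^3 is 1/4.

Final answer: 1/4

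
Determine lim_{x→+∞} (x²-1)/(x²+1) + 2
Evaluate the dominant behaviour as x → +∞; each term tends to a finite value or vanishes.
Limit = 3.

Final answer: 3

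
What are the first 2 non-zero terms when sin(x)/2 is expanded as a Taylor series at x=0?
-x^3/12 + x/2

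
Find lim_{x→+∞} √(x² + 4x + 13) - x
This is an ∞ − ∞ indeterminate form.
Multiply and divide by the conjugate √(x²+4x + 13) + x; the x² terms cancel, leaving (4x + 13)/(√(x²+4x + 13)+x) → 4/2 = 2.
Limit = 2.

Final answer: 2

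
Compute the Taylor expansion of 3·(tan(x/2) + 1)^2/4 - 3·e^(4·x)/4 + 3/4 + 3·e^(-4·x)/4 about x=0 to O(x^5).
x^4/32 - 255·x^3/16 + 3·x^2/16 - 21·x/4 + 3/2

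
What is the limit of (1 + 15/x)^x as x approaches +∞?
As x → +∞: this is the defining limit (1 + 15/x)^x → e^15.
Limit = e^(15).

Final answer: e^(15)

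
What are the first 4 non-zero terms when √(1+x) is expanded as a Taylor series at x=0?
x^3/16 - x^2/8 + x/2 + 1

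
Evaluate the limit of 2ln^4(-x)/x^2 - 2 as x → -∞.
The quotient is an ∞/∞ indeterminate form as x → -∞.
Compare growth rates of the dominant terms (exponentials ≫ polynomials ≫ logarithms), or apply L'Hôpital's rule; the quotient → 0.
Adding the constant: 0 - 2 = -2. Limit = -2.

Final answer: -2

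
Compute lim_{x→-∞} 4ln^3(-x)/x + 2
The quotient is an ∞/∞ indeterminate form as x → -∞.
Compare growth rates of the dominant terms (exponentials ≫ polynomials ≫ logarithms), or apply L'Hôpital's rule; the quotient → 0.
Adding the constant: 0 + 2 = 2. Limit = 2.

Final answer: 2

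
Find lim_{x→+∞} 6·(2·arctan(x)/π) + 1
Evaluate the dominant behaviour as x → +∞; each term tends to a finite value or vanishes.
Limit = 7.

Final answer: 7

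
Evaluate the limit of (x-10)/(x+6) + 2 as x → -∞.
Evaluate the dominant behaviour as x → -∞; each term tends to a finite value or vanishes.
Limit = 3.

Final answer: 3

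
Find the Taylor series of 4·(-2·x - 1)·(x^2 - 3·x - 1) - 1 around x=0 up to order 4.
-8·x^3 + 20·x^2 + 20·x + 3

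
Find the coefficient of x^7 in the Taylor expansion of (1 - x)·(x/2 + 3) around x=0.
Expand to order 7: (1 - x)·(x/2 + 3) = -x^2/2 - 5·x/2 + 3 + O(x^8).
The coefficient of x^7 is 0.

Final answer: 0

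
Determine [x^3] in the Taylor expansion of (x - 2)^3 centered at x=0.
Expand to order 3: (x - 2)^3 = x^3 - 6·x^2 + 12·x - 8 + O(x^4).
The coefficient of x^3 is 1.

Final answer: 1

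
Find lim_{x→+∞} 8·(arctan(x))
Evaluate the dominant behaviour as x → +∞; each term tends to a finite value or vanishes.
Limit = 4·π.

Final answer: 4·π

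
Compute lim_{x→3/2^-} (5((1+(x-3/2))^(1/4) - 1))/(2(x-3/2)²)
Both numerator and denominator → 0 as x → 3/2^-; this is a 0/0 indeterminate form.
Expand each to leading order near x = 3/2: numerator ~ 5·(x - 3/2)/4, denominator ~ 2·(x - 3/2)^2.
The limit of the ratio is -∞.

Final answer: -∞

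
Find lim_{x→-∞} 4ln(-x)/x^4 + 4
The quotient is an ∞/∞ indeterminate form as x → -∞.
Compare growth rates of the dominant terms (exponentials ≫ polynomials ≫ logarithms), or apply L'Hôpital's rule; the quotient → 0.
Adding the constant: 0 + 4 = 4. Limit = 4.

Final answer: 4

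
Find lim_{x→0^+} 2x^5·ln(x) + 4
The product is a 0·∞ indeterminate form at x → 0⁺.
Rewrite the product as 2·ln(x) / x^(-5) and apply L'Hôpital, or use the standard hierarchy x^(-5) ≫ |ln x| as x → 0⁺.
The indeterminate product → 0, so the limit = 4.

Final answer: 4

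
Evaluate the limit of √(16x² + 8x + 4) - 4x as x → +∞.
As x → +∞: multiply by the conjugate to get (8x+4)/(√(16x²+8x+4)+4x); the denominator ~ 8x, so the limit is 8/8 = 1.
Limit = 1.

Final answer: 1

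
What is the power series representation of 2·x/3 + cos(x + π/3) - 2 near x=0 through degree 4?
x^4/48 + √(3)·x^3/12 - x^2/4 + x·(2/3 - √(3)/2) - 3/2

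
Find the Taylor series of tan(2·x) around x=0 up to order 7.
2176·x^7/315 + 64·x^5/15 + 8·x^3/3 + 2·x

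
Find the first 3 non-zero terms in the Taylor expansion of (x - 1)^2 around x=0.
x^2 - 2·x + 1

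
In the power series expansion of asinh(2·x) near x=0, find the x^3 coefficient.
Expand to order 3: asinh(2·x) = -4·x^3/3 + 2·x + O(x^4).
The coefficient of x^3 is -4/3.

Final answer: -4/3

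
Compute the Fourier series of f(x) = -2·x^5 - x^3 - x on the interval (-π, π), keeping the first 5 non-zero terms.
(-470 - 4·π^4 + 78·π^2)·sin(x) + (-9·π^2 + 29/2 + 2·π^4)·sin(2·x) + (-4·π^4/3 - 178/81 + 62·π^2/27)·sin(3·x) + (-3·π^2/4 + 25/32 + π^4)·sin(4·x) + (-4·π^4/5 - 286/625 + 6·π^2/25)·sin(5·x)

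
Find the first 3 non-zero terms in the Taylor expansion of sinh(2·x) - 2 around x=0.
4·x^3/3 + 2·x - 2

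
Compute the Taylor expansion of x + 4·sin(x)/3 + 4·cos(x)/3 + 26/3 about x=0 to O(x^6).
x^5/90 + x^4/18 - 2·x^3/9 - 2·x^2/3 + 7·x/3 + 10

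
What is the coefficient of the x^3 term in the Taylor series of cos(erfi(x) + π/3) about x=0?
Expand to order 3: cos(erfi(x) + π/3) = x^3·(-√(3)/(3·√(π)) + 2·√(3)/(3·π^(3/2))) - x^2/π - √(3)·x/√(π) + 1/2 + O(x^4).
The coefficient of x^3 is -√(3)/(3·√(π)) + 2·√(3)/(3·π^(3/2)).

Final answer: -√(3)/(3·√(π)) + 2·√(3)/(3·π^(3/2))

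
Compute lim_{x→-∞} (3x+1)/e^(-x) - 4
The quotient is an ∞/∞ indeterminate form as x → -∞.
Compare growth rates of the dominant terms (exponentials ≫ polynomials ≫ logarithms), or apply L'Hôpital's rule; the quotient → 0.
Adding the constant: 0 - 4 = -4. Limit = -4.

Final answer: -4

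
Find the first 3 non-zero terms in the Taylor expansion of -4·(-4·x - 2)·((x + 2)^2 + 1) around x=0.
72·x^2 + 112·x + 40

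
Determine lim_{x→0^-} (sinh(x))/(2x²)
Both numerator and denominator → 0 as x → 0^-; this is a 0/0 indeterminate form.
Expand each to leading order near x = 0: numerator ~ x, denominator ~ 2·x^2.
The limit of the ratio is -∞.

Final answer: -∞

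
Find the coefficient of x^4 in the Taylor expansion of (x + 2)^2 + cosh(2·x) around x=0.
Expand to order 4: (x + 2)^2 + cosh(2·x) = 2·x^4/3 + 3·x^2 + 4·x + 5 + O(x^5).
The coefficient of x^4 is 2/3.

Final answer: 2/3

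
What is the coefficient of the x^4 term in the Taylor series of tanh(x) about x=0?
Expand to order 4: tanh(x) = -x^3/3 + x + O(x^5).
The coefficient of x^4 is 0.

Final answer: 0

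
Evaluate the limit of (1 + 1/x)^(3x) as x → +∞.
As x → +∞: write (1 + 1/x)^(3x) = ((1 + 1/x)^x)^3 → (e^1)^3 = e^3.
Limit = e^(3).

Final answer: e^(3)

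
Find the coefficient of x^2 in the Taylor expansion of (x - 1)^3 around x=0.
Expand to order 2: (x - 1)^3 = -3·x^2 + 3·x - 1 + O(x^3).
The coefficient of x^2 is -3.

Final answer: -3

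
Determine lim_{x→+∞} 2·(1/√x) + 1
Evaluate the dominant behaviour as x → +∞; each term tends to a finite value or vanishes.
Limit = 1.

Final answer: 1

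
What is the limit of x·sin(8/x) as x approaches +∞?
As x → +∞: let u = 8/x → 0⁺; then x·sin(8/x) = 8·sin(u)/u → 8·1 = 8.
Limit = 8.

Final answer: 8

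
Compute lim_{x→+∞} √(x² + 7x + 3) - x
As x → +∞: multiply by the conjugate to get (7x+3)/(√(x²+7x+3)+x); the denominator ~ 2x, so the limit is 7/2.
Limit = 7/2.

Final answer: 7/2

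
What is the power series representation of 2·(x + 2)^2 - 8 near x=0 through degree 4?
2·x^2 + 8·x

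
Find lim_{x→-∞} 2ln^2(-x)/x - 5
The quotient is an ∞/∞ indeterminate form as x → -∞.
Compare growth rates of the dominant terms (exponentials ≫ polynomials ≫ logarithms), or apply L'Hôpital's rule; the quotient → 0.
Adding the constant: 0 - 5 = -5. Limit = -5.

Final answer: -5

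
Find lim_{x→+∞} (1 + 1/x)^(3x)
As x → +∞: write (1 + 1/x)^(3x) = ((1 + 1/x)^x)^3 → (e^1)^3 = e^3.
Limit = e^(3).

Final answer: e^(3)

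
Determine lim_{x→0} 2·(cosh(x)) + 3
Direct substitution at x = 0 gives 5.

Final answer: 5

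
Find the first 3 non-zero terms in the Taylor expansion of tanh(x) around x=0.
2·x^5/15 - x^3/3 + x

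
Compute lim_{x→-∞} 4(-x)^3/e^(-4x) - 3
The quotient is an ∞/∞ indeterminate form as x → -∞.
Compare growth rates of the dominant terms (exponentials ≫ polynomials ≫ logarithms), or apply L'Hôpital's rule; the quotient → 0.
Adding the constant: 0 - 3 = -3. Limit = -3.

Final answer: -3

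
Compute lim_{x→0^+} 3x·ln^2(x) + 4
The product is a 0·∞ indeterminate form at x → 0⁺.
Rewrite the product as 3·ln^2(x) / x^(-1) and apply L'Hôpital, or use the standard hierarchy x^(-1) ≫ |ln x|^2 as x → 0⁺.
The indeterminate product → 0, so the limit = 4.

Final answer: 4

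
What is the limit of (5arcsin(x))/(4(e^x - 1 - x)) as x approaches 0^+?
Both numerator and denominator → 0 as x → 0^+; this is a 0/0 indeterminate form.
Expand each to leading order near x = 0: numerator ~ 5·x, denominator ~ 2·x^2.
The limit of the ratio is ∞.

Final answer: ∞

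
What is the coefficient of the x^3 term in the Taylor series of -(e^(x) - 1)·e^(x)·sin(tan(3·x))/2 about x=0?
Expand to order 3: -(e^(x) - 1)·e^(x)·sin(tan(3·x))/2 = -9·x^3/4 - 3·x^2/2 + O(x^4).
The coefficient of x^3 is -9/4.

Final answer: -9/4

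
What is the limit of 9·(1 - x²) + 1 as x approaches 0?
Direct substitution at x = 0 gives 10.

Final answer: 10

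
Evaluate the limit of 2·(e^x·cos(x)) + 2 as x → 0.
Direct substitution at x = 0 gives 4.

Final answer: 4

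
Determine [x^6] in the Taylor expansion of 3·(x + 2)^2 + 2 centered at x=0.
Expand to order 6: 3·(x + 2)^2 + 2 = 3·x^2 + 12·x + 14 + O(x^7).
The coefficient of x^6 is 0.

Final answer: 0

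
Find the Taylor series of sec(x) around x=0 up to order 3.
x^2/2 + 1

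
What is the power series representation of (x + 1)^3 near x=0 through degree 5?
x^3 + 3·x^2 + 3·x + 1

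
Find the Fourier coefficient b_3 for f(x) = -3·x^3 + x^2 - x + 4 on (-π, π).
b_3 = (1/π) ∫_{-π}^{π} f(x)·sin(3x) dx.
Evaluate the integral (use parity and integration by parts as needed): b_3 = 2/3 - 2·π^2.

Final answer: 2/3 - 2·π^2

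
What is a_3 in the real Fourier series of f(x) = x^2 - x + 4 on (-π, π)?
a_3 = (1/π) ∫_{-π}^{π} f(x)·cos(3x) dx.
Evaluate the integral (use parity and integration by parts as needed): a_3 = -4/9.

Final answer: -4/9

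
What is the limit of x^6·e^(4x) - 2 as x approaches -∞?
The product is a 0·∞ indeterminate form at x → -∞.
Rewrite the product as x^6 / e^(-4x) (an ∞/∞ form) and apply L'Hôpital, or use the standard hierarchy e^(4|x|) ≫ |x^6| as x → -∞.
The indeterminate product → 0, so the limit = -2.

Final answer: -2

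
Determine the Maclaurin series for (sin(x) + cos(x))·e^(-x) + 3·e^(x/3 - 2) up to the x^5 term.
x^5·e^(-2)/9720 + x^4·(-1/6 + e^(-2)/648) + x^3·(e^(-2)/54 + 2/3) + x^2·(-1 + e^(-2)/6) + x·e^(-2) + 3·e^(-2) + 1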